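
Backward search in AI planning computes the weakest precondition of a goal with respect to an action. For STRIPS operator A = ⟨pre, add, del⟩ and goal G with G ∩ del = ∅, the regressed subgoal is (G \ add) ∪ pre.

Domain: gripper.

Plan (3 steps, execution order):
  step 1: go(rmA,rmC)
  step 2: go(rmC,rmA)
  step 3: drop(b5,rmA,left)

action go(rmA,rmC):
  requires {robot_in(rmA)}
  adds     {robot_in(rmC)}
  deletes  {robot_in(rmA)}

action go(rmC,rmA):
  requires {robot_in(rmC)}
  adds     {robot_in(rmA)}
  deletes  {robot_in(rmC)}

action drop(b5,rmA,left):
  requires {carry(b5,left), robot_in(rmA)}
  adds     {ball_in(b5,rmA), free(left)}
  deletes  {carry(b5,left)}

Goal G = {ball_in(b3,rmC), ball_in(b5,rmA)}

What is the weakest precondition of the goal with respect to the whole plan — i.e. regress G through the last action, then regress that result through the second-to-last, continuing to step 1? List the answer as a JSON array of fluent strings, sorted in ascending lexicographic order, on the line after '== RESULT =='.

Regress step by step:
  through step 3 (drop(b5,rmA,left)): drop {ball_in(b5,rmA)}, keep {ball_in(b3,rmC)}, require {carry(b5,left), robot_in(rmA)}
    → {ball_in(b3,rmC), carry(b5,left), robot_in(rmA)}
  through step 2 (go(rmC,rmA)): drop {robot_in(rmA)}, keep {ball_in(b3,rmC), carry(b5,left)}, require {robot_in(rmC)}
    → {ball_in(b3,rmC), carry(b5,left), robot_in(rmC)}
  through step 1 (go(rmA,rmC)): drop {robot_in(rmC)}, keep {ball_in(b3,rmC), carry(b5,left)}, require {robot_in(rmA)}
    → {ball_in(b3,rmC), carry(b5,left), robot_in(rmA)}

== RESULT ==
["ball_in(b3,rmC)", "carry(b5,left)", "robot_in(rmA)"]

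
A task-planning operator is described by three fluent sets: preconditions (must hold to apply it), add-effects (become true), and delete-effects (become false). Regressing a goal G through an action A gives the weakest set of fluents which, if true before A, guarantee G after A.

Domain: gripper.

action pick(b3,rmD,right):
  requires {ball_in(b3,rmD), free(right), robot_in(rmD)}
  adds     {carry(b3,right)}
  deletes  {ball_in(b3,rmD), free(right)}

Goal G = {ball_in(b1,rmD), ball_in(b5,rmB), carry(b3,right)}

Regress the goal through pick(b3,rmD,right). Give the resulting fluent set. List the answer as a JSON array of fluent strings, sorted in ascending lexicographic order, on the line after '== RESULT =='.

Compute (G \ add) ∪ pre:
  G ∩ del = {}  (empty — regression defined)
  G \ add = {ball_in(b1,rmD), ball_in(b5,rmB), carry(b3,right)} \ {carry(b3,right)} = {ball_in(b1,rmD), ball_in(b5,rmB)}
  ∪ pre   = {ball_in(b1,rmD), ball_in(b5,rmB)} ∪ {ball_in(b3,rmD), free(right), robot_in(rmD)}
          = {ball_in(b1,rmD), ball_in(b3,rmD), ball_in(b5,rmB), free(right), robot_in(rmD)}

== RESULT ==
["ball_in(b1,rmD)", "ball_in(b3,rmD)", "ball_in(b5,rmB)", "free(right)", "robot_in(rmD)"]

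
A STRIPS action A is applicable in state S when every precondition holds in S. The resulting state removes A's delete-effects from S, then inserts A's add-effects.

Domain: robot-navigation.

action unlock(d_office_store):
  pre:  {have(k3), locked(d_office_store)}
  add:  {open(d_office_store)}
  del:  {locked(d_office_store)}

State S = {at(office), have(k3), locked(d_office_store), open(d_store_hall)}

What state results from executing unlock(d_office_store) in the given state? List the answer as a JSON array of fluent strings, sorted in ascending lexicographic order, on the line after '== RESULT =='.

Progress:
  pre ⊆ S: {have(k3), locked(d_office_store)} ⊆ S  — applicable
  S \ del = {at(office), have(k3), open(d_store_hall)}
  ∪ add   = {at(office), have(k3), open(d_office_store), open(d_store_hall)}

== RESULT ==
["at(office)", "have(k3)", "open(d_office_store)", "open(d_store_hall)"]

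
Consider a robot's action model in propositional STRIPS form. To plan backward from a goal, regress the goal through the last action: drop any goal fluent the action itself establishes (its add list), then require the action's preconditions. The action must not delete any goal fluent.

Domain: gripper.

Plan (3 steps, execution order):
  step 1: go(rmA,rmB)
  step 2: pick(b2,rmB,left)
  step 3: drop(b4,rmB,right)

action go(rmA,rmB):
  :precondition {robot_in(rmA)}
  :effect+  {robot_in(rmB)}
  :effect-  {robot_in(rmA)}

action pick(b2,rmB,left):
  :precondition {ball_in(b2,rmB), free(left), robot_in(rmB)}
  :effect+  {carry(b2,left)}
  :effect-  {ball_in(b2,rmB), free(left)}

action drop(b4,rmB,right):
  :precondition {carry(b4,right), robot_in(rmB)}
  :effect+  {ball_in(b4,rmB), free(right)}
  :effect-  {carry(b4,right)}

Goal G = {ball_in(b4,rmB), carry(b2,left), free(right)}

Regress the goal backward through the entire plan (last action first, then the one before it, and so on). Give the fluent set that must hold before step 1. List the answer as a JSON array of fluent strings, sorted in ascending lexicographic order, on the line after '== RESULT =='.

Regress step by step:
  through step 3 (drop(b4,rmB,right)): drop {ball_in(b4,rmB), free(right)}, keep {carry(b2,left)}, require {carry(b4,right), robot_in(rmB)}
    → {carry(b2,left), carry(b4,right), robot_in(rmB)}
  through step 2 (pick(b2,rmB,left)): drop {carry(b2,left)}, keep {carry(b4,right), robot_in(rmB)}, require {ball_in(b2,rmB), free(left), robot_in(rmB)}
    → {ball_in(b2,rmB), carry(b4,right), free(left), robot_in(rmB)}
  through step 1 (go(rmA,rmB)): drop {robot_in(rmB)}, keep {ball_in(b2,rmB), carry(b4,right), free(left)}, require {robot_in(rmA)}
    → {ball_in(b2,rmB), carry(b4,right), free(left), robot_in(rmA)}

== RESULT ==
["ball_in(b2,rmB)", "carry(b4,right)", "free(left)", "robot_in(rmA)"]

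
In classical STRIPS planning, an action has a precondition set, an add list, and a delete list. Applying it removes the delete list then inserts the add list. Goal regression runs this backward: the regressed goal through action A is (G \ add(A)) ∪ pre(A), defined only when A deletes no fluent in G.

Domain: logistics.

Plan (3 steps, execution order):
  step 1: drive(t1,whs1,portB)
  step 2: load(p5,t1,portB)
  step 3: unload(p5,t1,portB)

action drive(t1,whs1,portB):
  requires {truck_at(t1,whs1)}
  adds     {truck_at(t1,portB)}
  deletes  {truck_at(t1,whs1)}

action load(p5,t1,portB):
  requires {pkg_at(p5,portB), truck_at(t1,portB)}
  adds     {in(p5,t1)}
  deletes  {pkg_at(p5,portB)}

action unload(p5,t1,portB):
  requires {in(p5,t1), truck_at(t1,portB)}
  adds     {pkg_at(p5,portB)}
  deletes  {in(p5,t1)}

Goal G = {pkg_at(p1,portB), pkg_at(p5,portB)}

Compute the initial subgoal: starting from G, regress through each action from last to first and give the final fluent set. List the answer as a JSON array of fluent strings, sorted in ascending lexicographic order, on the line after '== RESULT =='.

Work backward from the goal:
  through step 3 (unload(p5,t1,portB)): drop {pkg_at(p5,portB)}, keep {pkg_at(p1,portB)}, require {in(p5,t1), truck_at(t1,portB)}
    → {in(p5,t1), pkg_at(p1,portB), truck_at(t1,portB)}
  through step 2 (load(p5,t1,portB)): drop {in(p5,t1)}, keep {pkg_at(p1,portB), truck_at(t1,portB)}, require {pkg_at(p5,portB), truck_at(t1,portB)}
    → {pkg_at(p1,portB), pkg_at(p5,portB), truck_at(t1,portB)}
  through step 1 (drive(t1,whs1,portB)): drop {truck_at(t1,portB)}, keep {pkg_at(p1,portB), pkg_at(p5,portB)}, require {truck_at(t1,whs1)}
    → {pkg_at(p1,portB), pkg_at(p5,portB), truck_at(t1,whs1)}

== RESULT ==
["pkg_at(p1,portB)", "pkg_at(p5,portB)", "truck_at(t1,whs1)"]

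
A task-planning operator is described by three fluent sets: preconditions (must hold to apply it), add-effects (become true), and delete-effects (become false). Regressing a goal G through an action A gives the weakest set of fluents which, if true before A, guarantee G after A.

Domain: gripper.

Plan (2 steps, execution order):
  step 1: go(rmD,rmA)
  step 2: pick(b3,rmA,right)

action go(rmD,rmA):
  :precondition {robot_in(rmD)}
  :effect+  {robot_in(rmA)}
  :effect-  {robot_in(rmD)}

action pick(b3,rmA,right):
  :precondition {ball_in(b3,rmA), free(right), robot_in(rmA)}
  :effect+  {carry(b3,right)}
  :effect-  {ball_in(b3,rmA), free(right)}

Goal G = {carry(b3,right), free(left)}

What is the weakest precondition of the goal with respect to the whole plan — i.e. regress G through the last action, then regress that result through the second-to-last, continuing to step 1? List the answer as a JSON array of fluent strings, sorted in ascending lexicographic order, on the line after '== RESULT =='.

Work backward from the goal:
  through step 2 (pick(b3,rmA,right)): drop {carry(b3,right)}, keep {free(left)}, require {ball_in(b3,rmA), free(right), robot_in(rmA)}
    → {ball_in(b3,rmA), free(left), free(right), robot_in(rmA)}
  through step 1 (go(rmD,rmA)): drop {robot_in(rmA)}, keep {ball_in(b3,rmA), free(left), free(right)}, require {robot_in(rmD)}
    → {ball_in(b3,rmA), free(left), free(right), robot_in(rmD)}

== RESULT ==
["ball_in(b3,rmA)", "free(left)", "free(right)", "robot_in(rmD)"]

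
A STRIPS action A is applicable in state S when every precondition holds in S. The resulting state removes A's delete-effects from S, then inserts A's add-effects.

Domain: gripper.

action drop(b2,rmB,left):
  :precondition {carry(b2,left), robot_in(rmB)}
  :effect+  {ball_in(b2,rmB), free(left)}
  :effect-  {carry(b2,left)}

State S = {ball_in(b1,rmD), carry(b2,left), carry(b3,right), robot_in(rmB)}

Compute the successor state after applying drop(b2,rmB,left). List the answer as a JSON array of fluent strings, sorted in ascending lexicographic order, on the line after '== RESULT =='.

Progress:
  pre ⊆ S: {carry(b2,left), robot_in(rmB)} ⊆ S  — applicable
  S \ del = {ball_in(b1,rmD), carry(b3,right), robot_in(rmB)}
  ∪ add   = {ball_in(b1,rmD), ball_in(b2,rmB), carry(b3,right), free(left), robot_in(rmB)}

== RESULT ==
["ball_in(b1,rmD)", "ball_in(b2,rmB)", "carry(b3,right)", "free(left)", "robot_in(rmB)"]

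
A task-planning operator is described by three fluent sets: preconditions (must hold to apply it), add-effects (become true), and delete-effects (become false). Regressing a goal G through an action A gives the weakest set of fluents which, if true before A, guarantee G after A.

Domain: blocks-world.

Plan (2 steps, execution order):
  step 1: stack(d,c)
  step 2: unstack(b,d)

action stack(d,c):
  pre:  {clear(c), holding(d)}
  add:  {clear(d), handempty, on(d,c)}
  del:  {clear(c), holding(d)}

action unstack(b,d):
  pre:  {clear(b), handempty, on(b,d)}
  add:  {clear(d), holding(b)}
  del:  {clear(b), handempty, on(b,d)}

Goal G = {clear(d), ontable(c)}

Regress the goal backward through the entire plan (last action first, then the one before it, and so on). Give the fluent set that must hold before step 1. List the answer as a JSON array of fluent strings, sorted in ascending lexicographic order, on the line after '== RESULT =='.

Work backward from the goal:
  through step 2 (unstack(b,d)): drop {clear(d)}, keep {ontable(c)}, require {clear(b), handempty, on(b,d)}
    → {clear(b), handempty, on(b,d), ontable(c)}
  through step 1 (stack(d,c)): drop {handempty}, keep {clear(b), on(b,d), ontable(c)}, require {clear(c), holding(d)}
    → {clear(b), clear(c), holding(d), on(b,d), ontable(c)}

== RESULT ==
["clear(b)", "clear(c)", "holding(d)", "on(b,d)", "ontable(c)"]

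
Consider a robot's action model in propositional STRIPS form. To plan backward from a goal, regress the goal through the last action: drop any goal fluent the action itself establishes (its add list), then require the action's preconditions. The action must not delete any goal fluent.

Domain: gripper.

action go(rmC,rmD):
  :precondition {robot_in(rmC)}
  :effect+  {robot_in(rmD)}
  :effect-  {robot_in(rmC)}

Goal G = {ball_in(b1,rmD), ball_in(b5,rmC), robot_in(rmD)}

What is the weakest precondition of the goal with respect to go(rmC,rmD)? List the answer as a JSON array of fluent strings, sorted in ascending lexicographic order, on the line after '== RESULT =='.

Compute (G \ add) ∪ pre:
  G ∩ del = {}  (empty — regression defined)
  G \ add = {ball_in(b1,rmD), ball_in(b5,rmC), robot_in(rmD)} \ {robot_in(rmD)} = {ball_in(b1,rmD), ball_in(b5,rmC)}
  ∪ pre   = {ball_in(b1,rmD), ball_in(b5,rmC)} ∪ {robot_in(rmC)}
          = {ball_in(b1,rmD), ball_in(b5,rmC), robot_in(rmC)}

== RESULT ==
["ball_in(b1,rmD)", "ball_in(b5,rmC)", "robot_in(rmC)"]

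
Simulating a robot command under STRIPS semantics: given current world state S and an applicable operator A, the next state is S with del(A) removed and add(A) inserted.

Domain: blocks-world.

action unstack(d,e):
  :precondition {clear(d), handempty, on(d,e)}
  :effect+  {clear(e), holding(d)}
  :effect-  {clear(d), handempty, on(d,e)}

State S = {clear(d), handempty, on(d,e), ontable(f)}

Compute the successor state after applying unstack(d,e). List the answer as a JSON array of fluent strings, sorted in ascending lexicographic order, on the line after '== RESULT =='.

Progress:
  pre ⊆ S: {clear(d), handempty, on(d,e)} ⊆ S  — applicable
  S \ del = {ontable(f)}
  ∪ add   = {clear(e), holding(d), ontable(f)}

== RESULT ==
["clear(e)", "holding(d)", "ontable(f)"]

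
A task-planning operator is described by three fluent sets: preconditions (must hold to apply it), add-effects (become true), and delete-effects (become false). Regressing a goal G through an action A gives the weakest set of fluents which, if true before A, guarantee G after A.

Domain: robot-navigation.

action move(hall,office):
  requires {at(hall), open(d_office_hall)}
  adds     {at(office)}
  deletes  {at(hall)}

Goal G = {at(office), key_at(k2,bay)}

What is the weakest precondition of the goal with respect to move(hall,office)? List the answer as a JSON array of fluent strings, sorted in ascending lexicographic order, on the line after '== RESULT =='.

Regress:
  G ∩ del = {}  (empty — regression defined)
  G \ add = {at(office), key_at(k2,bay)} \ {at(office)} = {key_at(k2,bay)}
  ∪ pre   = {key_at(k2,bay)} ∪ {at(hall), open(d_office_hall)}
          = {at(hall), key_at(k2,bay), open(d_office_hall)}

== RESULT ==
["at(hall)", "key_at(k2,bay)", "open(d_office_hall)"]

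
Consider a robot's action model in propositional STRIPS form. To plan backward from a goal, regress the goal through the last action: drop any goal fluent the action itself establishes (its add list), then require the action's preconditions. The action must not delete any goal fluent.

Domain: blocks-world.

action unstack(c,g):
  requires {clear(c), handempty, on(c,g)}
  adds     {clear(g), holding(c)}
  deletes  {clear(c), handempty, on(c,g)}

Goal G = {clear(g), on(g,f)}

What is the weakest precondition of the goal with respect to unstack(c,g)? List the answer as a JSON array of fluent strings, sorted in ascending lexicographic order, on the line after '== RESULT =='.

Compute (G \ add) ∪ pre:
  G ∩ del = {}  (empty — regression defined)
  G \ add = {clear(g), on(g,f)} \ {clear(g), holding(c)} = {on(g,f)}
  ∪ pre   = {on(g,f)} ∪ {clear(c), handempty, on(c,g)}
          = {clear(c), handempty, on(c,g), on(g,f)}

== RESULT ==
["clear(c)", "handempty", "on(c,g)", "on(g,f)"]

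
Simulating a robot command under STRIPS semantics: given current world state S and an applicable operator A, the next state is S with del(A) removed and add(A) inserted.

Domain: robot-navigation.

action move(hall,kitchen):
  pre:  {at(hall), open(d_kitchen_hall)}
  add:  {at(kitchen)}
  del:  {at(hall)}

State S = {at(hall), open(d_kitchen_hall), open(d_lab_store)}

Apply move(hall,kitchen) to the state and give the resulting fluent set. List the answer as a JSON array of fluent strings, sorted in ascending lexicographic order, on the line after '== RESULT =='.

Progress:
  pre ⊆ S: {at(hall), open(d_kitchen_hall)} ⊆ S  — applicable
  S \ del = {open(d_kitchen_hall), open(d_lab_store)}
  ∪ add   = {at(kitchen), open(d_kitchen_hall), open(d_lab_store)}

== RESULT ==
["at(kitchen)", "open(d_kitchen_hall)", "open(d_lab_store)"]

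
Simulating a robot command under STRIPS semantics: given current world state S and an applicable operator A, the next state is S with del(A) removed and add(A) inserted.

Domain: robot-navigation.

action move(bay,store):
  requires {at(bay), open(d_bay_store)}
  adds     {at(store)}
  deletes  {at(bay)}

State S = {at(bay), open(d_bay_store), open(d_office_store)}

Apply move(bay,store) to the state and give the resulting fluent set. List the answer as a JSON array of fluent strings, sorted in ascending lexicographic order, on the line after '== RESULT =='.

Progress:
  pre ⊆ S: {at(bay), open(d_bay_store)} ⊆ S  — applicable
  S \ del = {open(d_bay_store), open(d_office_store)}
  ∪ add   = {at(store), open(d_bay_store), open(d_office_store)}

== RESULT ==
["at(store)", "open(d_bay_store)", "open(d_office_store)"]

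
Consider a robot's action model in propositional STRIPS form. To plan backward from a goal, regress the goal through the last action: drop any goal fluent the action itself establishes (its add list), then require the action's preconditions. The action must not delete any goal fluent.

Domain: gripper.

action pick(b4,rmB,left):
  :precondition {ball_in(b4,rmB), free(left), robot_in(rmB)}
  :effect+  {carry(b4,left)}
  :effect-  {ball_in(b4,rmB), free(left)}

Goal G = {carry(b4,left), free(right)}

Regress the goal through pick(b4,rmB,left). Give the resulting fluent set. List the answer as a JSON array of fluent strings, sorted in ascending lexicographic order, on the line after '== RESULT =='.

Regress:
  G ∩ del = {}  (empty — regression defined)
  G \ add = {carry(b4,left), free(right)} \ {carry(b4,left)} = {free(right)}
  ∪ pre   = {free(right)} ∪ {ball_in(b4,rmB), free(left), robot_in(rmB)}
          = {ball_in(b4,rmB), free(left), free(right), robot_in(rmB)}

== RESULT ==
["ball_in(b4,rmB)", "free(left)", "free(right)", "robot_in(rmB)"]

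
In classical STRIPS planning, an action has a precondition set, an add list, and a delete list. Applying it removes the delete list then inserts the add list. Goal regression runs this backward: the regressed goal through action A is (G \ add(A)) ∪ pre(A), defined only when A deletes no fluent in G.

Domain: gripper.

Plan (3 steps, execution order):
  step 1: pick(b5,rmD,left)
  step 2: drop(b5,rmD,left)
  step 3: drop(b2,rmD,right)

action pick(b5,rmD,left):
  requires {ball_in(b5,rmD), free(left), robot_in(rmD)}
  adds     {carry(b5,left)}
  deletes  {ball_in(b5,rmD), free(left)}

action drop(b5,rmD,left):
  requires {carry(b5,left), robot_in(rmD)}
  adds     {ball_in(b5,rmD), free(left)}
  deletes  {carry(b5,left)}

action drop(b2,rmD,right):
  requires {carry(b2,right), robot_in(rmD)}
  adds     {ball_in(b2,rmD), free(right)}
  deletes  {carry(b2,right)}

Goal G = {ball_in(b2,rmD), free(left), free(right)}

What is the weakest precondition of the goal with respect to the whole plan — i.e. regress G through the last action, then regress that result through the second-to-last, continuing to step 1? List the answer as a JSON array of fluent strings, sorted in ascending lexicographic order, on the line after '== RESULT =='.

Work backward from the goal:
  through step 3 (drop(b2,rmD,right)): drop {ball_in(b2,rmD), free(right)}, keep {free(left)}, require {carry(b2,right), robot_in(rmD)}
    → {carry(b2,right), free(left), robot_in(rmD)}
  through step 2 (drop(b5,rmD,left)): drop {free(left)}, keep {carry(b2,right), robot_in(rmD)}, require {carry(b5,left), robot_in(rmD)}
    → {carry(b2,right), carry(b5,left), robot_in(rmD)}
  through step 1 (pick(b5,rmD,left)): drop {carry(b5,left)}, keep {carry(b2,right), robot_in(rmD)}, require {ball_in(b5,rmD), free(left), robot_in(rmD)}
    → {ball_in(b5,rmD), carry(b2,right), free(left), robot_in(rmD)}

== RESULT ==
["ball_in(b5,rmD)", "carry(b2,right)", "free(left)", "robot_in(rmD)"]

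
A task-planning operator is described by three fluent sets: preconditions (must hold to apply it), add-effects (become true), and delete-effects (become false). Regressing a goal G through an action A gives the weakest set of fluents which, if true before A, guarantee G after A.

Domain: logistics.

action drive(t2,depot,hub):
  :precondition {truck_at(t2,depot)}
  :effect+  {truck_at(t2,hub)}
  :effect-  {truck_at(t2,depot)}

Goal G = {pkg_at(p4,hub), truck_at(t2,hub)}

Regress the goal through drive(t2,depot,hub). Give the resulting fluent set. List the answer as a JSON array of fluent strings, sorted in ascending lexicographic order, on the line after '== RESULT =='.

Compute (G \ add) ∪ pre:
  G ∩ del = {}  (empty — regression defined)
  G \ add = {pkg_at(p4,hub), truck_at(t2,hub)} \ {truck_at(t2,hub)} = {pkg_at(p4,hub)}
  ∪ pre   = {pkg_at(p4,hub)} ∪ {truck_at(t2,depot)}
          = {pkg_at(p4,hub), truck_at(t2,depot)}

== RESULT ==
["pkg_at(p4,hub)", "truck_at(t2,depot)"]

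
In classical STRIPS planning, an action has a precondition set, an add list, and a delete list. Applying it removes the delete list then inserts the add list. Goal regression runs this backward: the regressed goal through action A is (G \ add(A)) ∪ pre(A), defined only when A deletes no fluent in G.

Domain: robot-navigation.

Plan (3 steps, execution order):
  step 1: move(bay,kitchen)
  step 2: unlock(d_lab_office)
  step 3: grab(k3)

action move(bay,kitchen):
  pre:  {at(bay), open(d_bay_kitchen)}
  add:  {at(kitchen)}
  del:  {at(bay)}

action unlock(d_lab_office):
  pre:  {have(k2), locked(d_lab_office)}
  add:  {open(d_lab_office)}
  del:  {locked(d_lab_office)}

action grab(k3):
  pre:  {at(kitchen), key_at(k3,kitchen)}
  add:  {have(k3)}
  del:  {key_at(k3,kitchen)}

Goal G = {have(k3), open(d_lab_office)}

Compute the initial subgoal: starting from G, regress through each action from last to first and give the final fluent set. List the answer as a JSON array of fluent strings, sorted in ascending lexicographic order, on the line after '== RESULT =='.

Regress step by step:
  through step 3 (grab(k3)): drop {have(k3)}, keep {open(d_lab_office)}, require {at(kitchen), key_at(k3,kitchen)}
    → {at(kitchen), key_at(k3,kitchen), open(d_lab_office)}
  through step 2 (unlock(d_lab_office)): drop {open(d_lab_office)}, keep {at(kitchen), key_at(k3,kitchen)}, require {have(k2), locked(d_lab_office)}
    → {at(kitchen), have(k2), key_at(k3,kitchen), locked(d_lab_office)}
  through step 1 (move(bay,kitchen)): drop {at(kitchen)}, keep {have(k2), key_at(k3,kitchen), locked(d_lab_office)}, require {at(bay), open(d_bay_kitchen)}
    → {at(bay), have(k2), key_at(k3,kitchen), locked(d_lab_office), open(d_bay_kitchen)}

== RESULT ==
["at(bay)", "have(k2)", "key_at(k3,kitchen)", "locked(d_lab_office)", "open(d_bay_kitchen)"]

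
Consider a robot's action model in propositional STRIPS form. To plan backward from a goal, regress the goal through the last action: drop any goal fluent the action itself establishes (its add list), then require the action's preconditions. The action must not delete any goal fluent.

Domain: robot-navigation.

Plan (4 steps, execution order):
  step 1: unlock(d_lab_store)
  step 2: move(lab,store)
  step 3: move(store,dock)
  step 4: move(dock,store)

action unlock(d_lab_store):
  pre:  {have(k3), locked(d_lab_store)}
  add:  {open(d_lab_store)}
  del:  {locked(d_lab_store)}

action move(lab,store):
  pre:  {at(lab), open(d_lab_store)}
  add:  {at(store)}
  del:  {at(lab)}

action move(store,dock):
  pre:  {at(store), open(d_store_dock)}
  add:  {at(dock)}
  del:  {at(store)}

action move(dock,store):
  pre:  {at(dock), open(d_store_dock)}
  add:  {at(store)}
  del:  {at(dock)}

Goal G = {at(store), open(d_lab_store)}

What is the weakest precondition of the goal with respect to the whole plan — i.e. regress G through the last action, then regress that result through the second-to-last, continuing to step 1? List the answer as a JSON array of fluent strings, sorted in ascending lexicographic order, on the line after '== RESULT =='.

Regress step by step:
  through step 4 (move(dock,store)): drop {at(store)}, keep {open(d_lab_store)}, require {at(dock), open(d_store_dock)}
    → {at(dock), open(d_lab_store), open(d_store_dock)}
  through step 3 (move(store,dock)): drop {at(dock)}, keep {open(d_lab_store), open(d_store_dock)}, require {at(store), open(d_store_dock)}
    → {at(store), open(d_lab_store), open(d_store_dock)}
  through step 2 (move(lab,store)): drop {at(store)}, keep {open(d_lab_store), open(d_store_dock)}, require {at(lab), open(d_lab_store)}
    → {at(lab), open(d_lab_store), open(d_store_dock)}
  through step 1 (unlock(d_lab_store)): drop {open(d_lab_store)}, keep {at(lab), open(d_store_dock)}, require {have(k3), locked(d_lab_store)}
    → {at(lab), have(k3), locked(d_lab_store), open(d_store_dock)}

== RESULT ==
["at(lab)", "have(k3)", "locked(d_lab_store)", "open(d_store_dock)"]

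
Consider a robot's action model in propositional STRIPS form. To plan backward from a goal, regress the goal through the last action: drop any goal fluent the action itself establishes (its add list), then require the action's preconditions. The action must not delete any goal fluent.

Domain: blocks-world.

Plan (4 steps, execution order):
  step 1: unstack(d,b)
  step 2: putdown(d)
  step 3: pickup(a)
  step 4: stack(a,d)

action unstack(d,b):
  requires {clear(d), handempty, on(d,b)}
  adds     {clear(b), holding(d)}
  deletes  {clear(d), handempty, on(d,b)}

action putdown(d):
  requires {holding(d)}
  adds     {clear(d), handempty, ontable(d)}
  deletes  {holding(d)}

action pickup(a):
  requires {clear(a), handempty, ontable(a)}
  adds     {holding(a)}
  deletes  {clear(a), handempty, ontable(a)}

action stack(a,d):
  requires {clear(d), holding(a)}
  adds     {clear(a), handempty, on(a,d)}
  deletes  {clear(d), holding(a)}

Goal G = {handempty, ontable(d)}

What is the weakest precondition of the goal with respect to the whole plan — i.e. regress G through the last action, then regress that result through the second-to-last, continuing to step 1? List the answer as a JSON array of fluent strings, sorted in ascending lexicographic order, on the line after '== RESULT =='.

Work backward from the goal:
  through step 4 (stack(a,d)): drop {handempty}, keep {ontable(d)}, require {clear(d), holding(a)}
    → {clear(d), holding(a), ontable(d)}
  through step 3 (pickup(a)): drop {holding(a)}, keep {clear(d), ontable(d)}, require {clear(a), handempty, ontable(a)}
    → {clear(a), clear(d), handempty, ontable(a), ontable(d)}
  through step 2 (putdown(d)): drop {clear(d), handempty, ontable(d)}, keep {clear(a), ontable(a)}, require {holding(d)}
    → {clear(a), holding(d), ontable(a)}
  through step 1 (unstack(d,b)): drop {holding(d)}, keep {clear(a), ontable(a)}, require {clear(d), handempty, on(d,b)}
    → {clear(a), clear(d), handempty, on(d,b), ontable(a)}

== RESULT ==
["clear(a)", "clear(d)", "handempty", "on(d,b)", "ontable(a)"]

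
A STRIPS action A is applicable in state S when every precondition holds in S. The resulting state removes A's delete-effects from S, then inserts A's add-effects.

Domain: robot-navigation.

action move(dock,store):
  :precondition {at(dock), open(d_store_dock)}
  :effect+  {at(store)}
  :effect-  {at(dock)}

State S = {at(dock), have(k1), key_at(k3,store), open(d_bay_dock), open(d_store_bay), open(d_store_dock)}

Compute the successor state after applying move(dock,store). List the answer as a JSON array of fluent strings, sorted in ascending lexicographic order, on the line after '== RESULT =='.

Progress:
  pre ⊆ S: {at(dock), open(d_store_dock)} ⊆ S  — applicable
  S \ del = {have(k1), key_at(k3,store), open(d_bay_dock), open(d_store_bay), open(d_store_dock)}
  ∪ add   = {at(store), have(k1), key_at(k3,store), open(d_bay_dock), open(d_store_bay), open(d_store_dock)}

== RESULT ==
["at(store)", "have(k1)", "key_at(k3,store)", "open(d_bay_dock)", "open(d_store_bay)", "open(d_store_dock)"]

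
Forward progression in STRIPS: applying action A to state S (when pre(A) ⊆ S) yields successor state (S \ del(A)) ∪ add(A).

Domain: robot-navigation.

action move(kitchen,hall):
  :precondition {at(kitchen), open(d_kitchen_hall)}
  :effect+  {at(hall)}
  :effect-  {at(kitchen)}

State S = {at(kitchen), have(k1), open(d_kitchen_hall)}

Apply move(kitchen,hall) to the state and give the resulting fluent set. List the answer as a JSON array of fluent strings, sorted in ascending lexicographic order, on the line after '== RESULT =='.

Progress:
  pre ⊆ S: {at(kitchen), open(d_kitchen_hall)} ⊆ S  — applicable
  S \ del = {have(k1), open(d_kitchen_hall)}
  ∪ add   = {at(hall), have(k1), open(d_kitchen_hall)}

== RESULT ==
["at(hall)", "have(k1)", "open(d_kitchen_hall)"]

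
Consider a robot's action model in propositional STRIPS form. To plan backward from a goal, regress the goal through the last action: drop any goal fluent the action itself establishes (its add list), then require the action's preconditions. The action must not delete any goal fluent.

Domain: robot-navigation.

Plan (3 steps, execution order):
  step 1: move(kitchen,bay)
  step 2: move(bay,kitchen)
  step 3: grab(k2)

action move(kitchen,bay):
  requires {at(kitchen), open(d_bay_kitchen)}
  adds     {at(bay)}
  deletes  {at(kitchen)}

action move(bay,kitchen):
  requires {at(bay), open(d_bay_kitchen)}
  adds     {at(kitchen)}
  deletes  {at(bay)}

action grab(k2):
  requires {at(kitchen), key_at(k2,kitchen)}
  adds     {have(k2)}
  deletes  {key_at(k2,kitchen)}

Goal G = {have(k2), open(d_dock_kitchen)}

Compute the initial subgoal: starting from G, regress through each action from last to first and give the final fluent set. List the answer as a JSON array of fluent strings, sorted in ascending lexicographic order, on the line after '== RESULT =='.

Work backward from the goal:
  through step 3 (grab(k2)): drop {have(k2)}, keep {open(d_dock_kitchen)}, require {at(kitchen), key_at(k2,kitchen)}
    → {at(kitchen), key_at(k2,kitchen), open(d_dock_kitchen)}
  through step 2 (move(bay,kitchen)): drop {at(kitchen)}, keep {key_at(k2,kitchen), open(d_dock_kitchen)}, require {at(bay), open(d_bay_kitchen)}
    → {at(bay), key_at(k2,kitchen), open(d_bay_kitchen), open(d_dock_kitchen)}
  through step 1 (move(kitchen,bay)): drop {at(bay)}, keep {key_at(k2,kitchen), open(d_bay_kitchen), open(d_dock_kitchen)}, require {at(kitchen), open(d_bay_kitchen)}
    → {at(kitchen), key_at(k2,kitchen), open(d_bay_kitchen), open(d_dock_kitchen)}

== RESULT ==
["at(kitchen)", "key_at(k2,kitchen)", "open(d_bay_kitchen)", "open(d_dock_kitchen)"]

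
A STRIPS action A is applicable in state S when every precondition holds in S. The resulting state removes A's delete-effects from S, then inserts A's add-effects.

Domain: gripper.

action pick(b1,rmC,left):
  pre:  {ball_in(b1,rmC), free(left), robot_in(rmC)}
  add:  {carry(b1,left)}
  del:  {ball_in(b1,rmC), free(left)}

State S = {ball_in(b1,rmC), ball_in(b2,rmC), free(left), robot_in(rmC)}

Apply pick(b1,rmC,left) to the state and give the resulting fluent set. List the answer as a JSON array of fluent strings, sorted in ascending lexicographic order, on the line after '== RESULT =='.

Progress:
  pre ⊆ S: {ball_in(b1,rmC), free(left), robot_in(rmC)} ⊆ S  — applicable
  S \ del = {ball_in(b2,rmC), robot_in(rmC)}
  ∪ add   = {ball_in(b2,rmC), carry(b1,left), robot_in(rmC)}

== RESULT ==
["ball_in(b2,rmC)", "carry(b1,left)", "robot_in(rmC)"]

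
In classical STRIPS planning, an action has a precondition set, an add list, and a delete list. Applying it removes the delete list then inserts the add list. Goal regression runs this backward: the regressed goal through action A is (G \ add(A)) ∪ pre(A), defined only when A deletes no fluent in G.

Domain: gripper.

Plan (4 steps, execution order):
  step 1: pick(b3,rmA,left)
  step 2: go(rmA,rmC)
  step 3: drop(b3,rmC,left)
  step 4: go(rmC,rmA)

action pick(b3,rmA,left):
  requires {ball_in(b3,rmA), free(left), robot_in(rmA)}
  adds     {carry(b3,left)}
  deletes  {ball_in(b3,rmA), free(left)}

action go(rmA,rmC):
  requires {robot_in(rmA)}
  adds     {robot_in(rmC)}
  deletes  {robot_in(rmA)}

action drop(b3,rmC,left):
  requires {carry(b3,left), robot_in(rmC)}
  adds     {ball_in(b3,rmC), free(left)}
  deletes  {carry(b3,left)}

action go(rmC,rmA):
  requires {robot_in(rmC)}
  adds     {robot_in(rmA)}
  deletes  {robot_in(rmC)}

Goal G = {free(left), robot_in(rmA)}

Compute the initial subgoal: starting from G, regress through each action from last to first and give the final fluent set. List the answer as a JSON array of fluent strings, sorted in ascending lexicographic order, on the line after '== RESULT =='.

Work backward from the goal:
  through step 4 (go(rmC,rmA)): drop {robot_in(rmA)}, keep {free(left)}, require {robot_in(rmC)}
    → {free(left), robot_in(rmC)}
  through step 3 (drop(b3,rmC,left)): drop {free(left)}, keep {robot_in(rmC)}, require {carry(b3,left), robot_in(rmC)}
    → {carry(b3,left), robot_in(rmC)}
  through step 2 (go(rmA,rmC)): drop {robot_in(rmC)}, keep {carry(b3,left)}, require {robot_in(rmA)}
    → {carry(b3,left), robot_in(rmA)}
  through step 1 (pick(b3,rmA,left)): drop {carry(b3,left)}, keep {robot_in(rmA)}, require {ball_in(b3,rmA), free(left), robot_in(rmA)}
    → {ball_in(b3,rmA), free(left), robot_in(rmA)}

== RESULT ==
["ball_in(b3,rmA)", "free(left)", "robot_in(rmA)"]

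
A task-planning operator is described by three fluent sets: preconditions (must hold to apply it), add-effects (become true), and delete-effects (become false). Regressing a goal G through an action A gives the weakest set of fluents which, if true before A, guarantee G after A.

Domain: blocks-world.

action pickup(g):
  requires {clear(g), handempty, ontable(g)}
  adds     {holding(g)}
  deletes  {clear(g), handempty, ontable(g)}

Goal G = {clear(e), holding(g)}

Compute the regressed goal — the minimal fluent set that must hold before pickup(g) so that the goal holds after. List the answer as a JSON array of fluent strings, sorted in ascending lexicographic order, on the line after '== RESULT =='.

Regress:
  G ∩ del = {}  (empty — regression defined)
  G \ add = {clear(e), holding(g)} \ {holding(g)} = {clear(e)}
  ∪ pre   = {clear(e)} ∪ {clear(g), handempty, ontable(g)}
          = {clear(e), clear(g), handempty, ontable(g)}

== RESULT ==
["clear(e)", "clear(g)", "handempty", "ontable(g)"]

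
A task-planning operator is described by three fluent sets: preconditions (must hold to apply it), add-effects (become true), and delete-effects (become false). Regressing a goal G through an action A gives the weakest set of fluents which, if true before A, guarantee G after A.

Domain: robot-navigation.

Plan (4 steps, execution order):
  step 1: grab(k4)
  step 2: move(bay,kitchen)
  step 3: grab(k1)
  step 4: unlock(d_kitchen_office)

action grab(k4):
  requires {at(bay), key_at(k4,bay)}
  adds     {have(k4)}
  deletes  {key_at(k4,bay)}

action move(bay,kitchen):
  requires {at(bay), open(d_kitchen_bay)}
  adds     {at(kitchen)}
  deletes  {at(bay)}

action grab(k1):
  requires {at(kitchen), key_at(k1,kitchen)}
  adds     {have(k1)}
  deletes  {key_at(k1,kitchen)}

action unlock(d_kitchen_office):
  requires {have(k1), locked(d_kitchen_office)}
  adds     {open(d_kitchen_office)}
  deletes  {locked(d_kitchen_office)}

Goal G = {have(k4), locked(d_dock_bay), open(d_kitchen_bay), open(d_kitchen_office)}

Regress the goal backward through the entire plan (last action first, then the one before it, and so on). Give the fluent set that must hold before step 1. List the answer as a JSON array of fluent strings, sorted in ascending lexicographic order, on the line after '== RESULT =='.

Regress step by step:
  through step 4 (unlock(d_kitchen_office)): drop {open(d_kitchen_office)}, keep {have(k4), locked(d_dock_bay), open(d_kitchen_bay)}, require {have(k1), locked(d_kitchen_office)}
    → {have(k1), have(k4), locked(d_dock_bay), locked(d_kitchen_office), open(d_kitchen_bay)}
  through step 3 (grab(k1)): drop {have(k1)}, keep {have(k4), locked(d_dock_bay), locked(d_kitchen_office), open(d_kitchen_bay)}, require {at(kitchen), key_at(k1,kitchen)}
    → {at(kitchen), have(k4), key_at(k1,kitchen), locked(d_dock_bay), locked(d_kitchen_office), open(d_kitchen_bay)}
  through step 2 (move(bay,kitchen)): drop {at(kitchen)}, keep {have(k4), key_at(k1,kitchen), locked(d_dock_bay), locked(d_kitchen_office), open(d_kitchen_bay)}, require {at(bay), open(d_kitchen_bay)}
    → {at(bay), have(k4), key_at(k1,kitchen), locked(d_dock_bay), locked(d_kitchen_office), open(d_kitchen_bay)}
  through step 1 (grab(k4)): drop {have(k4)}, keep {at(bay), key_at(k1,kitchen), locked(d_dock_bay), locked(d_kitchen_office), open(d_kitchen_bay)}, require {at(bay), key_at(k4,bay)}
    → {at(bay), key_at(k1,kitchen), key_at(k4,bay), locked(d_dock_bay), locked(d_kitchen_office), open(d_kitchen_bay)}

== RESULT ==
["at(bay)", "key_at(k1,kitchen)", "key_at(k4,bay)", "locked(d_dock_bay)", "locked(d_kitchen_office)", "open(d_kitchen_bay)"]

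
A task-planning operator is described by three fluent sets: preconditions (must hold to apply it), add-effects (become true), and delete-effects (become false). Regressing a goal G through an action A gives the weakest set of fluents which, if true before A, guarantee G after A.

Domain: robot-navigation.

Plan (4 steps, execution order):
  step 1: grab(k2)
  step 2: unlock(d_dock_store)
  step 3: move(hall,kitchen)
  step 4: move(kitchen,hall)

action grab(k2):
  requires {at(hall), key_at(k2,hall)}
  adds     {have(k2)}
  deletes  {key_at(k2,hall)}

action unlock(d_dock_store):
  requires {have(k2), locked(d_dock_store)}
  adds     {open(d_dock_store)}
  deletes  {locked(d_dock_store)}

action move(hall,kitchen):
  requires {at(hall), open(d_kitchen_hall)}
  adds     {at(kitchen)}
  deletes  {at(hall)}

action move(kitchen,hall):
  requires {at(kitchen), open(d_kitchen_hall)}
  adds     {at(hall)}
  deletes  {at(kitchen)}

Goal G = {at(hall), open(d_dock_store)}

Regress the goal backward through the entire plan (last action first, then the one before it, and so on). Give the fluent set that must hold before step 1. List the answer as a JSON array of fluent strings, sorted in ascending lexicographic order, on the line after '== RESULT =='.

Work backward from the goal:
  through step 4 (move(kitchen,hall)): drop {at(hall)}, keep {open(d_dock_store)}, require {at(kitchen), open(d_kitchen_hall)}
    → {at(kitchen), open(d_dock_store), open(d_kitchen_hall)}
  through step 3 (move(hall,kitchen)): drop {at(kitchen)}, keep {open(d_dock_store), open(d_kitchen_hall)}, require {at(hall), open(d_kitchen_hall)}
    → {at(hall), open(d_dock_store), open(d_kitchen_hall)}
  through step 2 (unlock(d_dock_store)): drop {open(d_dock_store)}, keep {at(hall), open(d_kitchen_hall)}, require {have(k2), locked(d_dock_store)}
    → {at(hall), have(k2), locked(d_dock_store), open(d_kitchen_hall)}
  through step 1 (grab(k2)): drop {have(k2)}, keep {at(hall), locked(d_dock_store), open(d_kitchen_hall)}, require {at(hall), key_at(k2,hall)}
    → {at(hall), key_at(k2,hall), locked(d_dock_store), open(d_kitchen_hall)}

== RESULT ==
["at(hall)", "key_at(k2,hall)", "locked(d_dock_store)", "open(d_kitchen_hall)"]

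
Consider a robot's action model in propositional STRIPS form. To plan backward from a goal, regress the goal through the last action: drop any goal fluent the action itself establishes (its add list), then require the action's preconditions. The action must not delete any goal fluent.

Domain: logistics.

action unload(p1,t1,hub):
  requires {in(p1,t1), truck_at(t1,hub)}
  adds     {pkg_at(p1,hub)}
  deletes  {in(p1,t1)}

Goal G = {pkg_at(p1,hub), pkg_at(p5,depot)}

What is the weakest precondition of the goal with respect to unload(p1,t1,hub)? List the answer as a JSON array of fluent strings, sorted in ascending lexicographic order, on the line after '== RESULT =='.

Regress:
  G ∩ del = {}  (empty — regression defined)
  G \ add = {pkg_at(p1,hub), pkg_at(p5,depot)} \ {pkg_at(p1,hub)} = {pkg_at(p5,depot)}
  ∪ pre   = {pkg_at(p5,depot)} ∪ {in(p1,t1), truck_at(t1,hub)}
          = {in(p1,t1), pkg_at(p5,depot), truck_at(t1,hub)}

== RESULT ==
["in(p1,t1)", "pkg_at(p5,depot)", "truck_at(t1,hub)"]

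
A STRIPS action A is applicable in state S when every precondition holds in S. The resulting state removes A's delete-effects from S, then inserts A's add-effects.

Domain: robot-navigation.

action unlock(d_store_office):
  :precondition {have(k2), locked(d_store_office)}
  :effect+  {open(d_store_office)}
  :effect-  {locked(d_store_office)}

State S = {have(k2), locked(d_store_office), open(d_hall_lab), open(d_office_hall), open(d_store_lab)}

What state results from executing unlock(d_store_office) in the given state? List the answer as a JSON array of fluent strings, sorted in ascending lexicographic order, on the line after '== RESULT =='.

Progress:
  pre ⊆ S: {have(k2), locked(d_store_office)} ⊆ S  — applicable
  S \ del = {have(k2), open(d_hall_lab), open(d_office_hall), open(d_store_lab)}
  ∪ add   = {have(k2), open(d_hall_lab), open(d_office_hall), open(d_store_lab), open(d_store_office)}

== RESULT ==
["have(k2)", "open(d_hall_lab)", "open(d_office_hall)", "open(d_store_lab)", "open(d_store_office)"]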